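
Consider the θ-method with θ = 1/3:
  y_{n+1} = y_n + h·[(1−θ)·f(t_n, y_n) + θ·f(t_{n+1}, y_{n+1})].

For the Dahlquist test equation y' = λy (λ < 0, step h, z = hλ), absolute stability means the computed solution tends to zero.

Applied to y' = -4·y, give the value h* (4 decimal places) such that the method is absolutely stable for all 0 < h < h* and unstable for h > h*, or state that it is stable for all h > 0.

(-6.0000,0); λ=-4 ⇒ h* = (6)/4 = 1.5000.

On y'=λy, z=hλ:
  y_{n+1} = y_n + z·[2/3·y_n + 1/3·y_{n+1}] ⇒ (1 − 1/3z)y_{n+1} = (1 + 2/3z)y_n
  ⇒ R(z) = (1 + 2/3z)/(1 − 1/3z).

Find x<0 with |R(x)|<1.
x=-0.93: |R|=0.2901
R=−1: 1+2/3x = −1+1/3x ⇒ -1/3x=2 ⇒ x=2/(-1/3)=-6.0000
Confirm numerically:
  x=-4.437: |R|=0.78983 <1
  x=-4.121: |R|=0.73613 <1
  x=-3.649: |R|=0.64641 <1
  x=-3.636: |R|=0.64376 <1
  x=-6.579: |R|=1.06044 >1
  x=-6.525: |R|=1.05512 >1
  x=-6.436: |R|=1.04621 >1
Stable set (-6.0000, 0).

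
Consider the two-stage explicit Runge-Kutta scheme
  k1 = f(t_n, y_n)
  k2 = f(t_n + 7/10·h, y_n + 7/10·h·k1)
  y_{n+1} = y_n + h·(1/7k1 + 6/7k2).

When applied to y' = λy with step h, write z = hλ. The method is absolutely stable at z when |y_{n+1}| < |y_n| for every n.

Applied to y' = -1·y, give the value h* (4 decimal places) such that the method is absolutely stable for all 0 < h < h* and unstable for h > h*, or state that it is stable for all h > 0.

On y'=λy, z=hλ:
  k1=λy_n ⇒ h·k1=z·y_n;  k2=λ(1+7/10z)y_n ⇒ h·k2=z(1+7/10z)y_n
  y_{n+1}/y_n = 1 + 1/7z + 6/7z(1+7/10z) = 1 + z + 3/5z²
  Hence R(z) = 1 + z + 3/5z².

Need |R(x)|<1, x<0.
x=-0.49: |R|=0.6541
R=1: x+3/5x²=0 ⇒ x=−5/3=-1.6667; min R=1−1/(4·3/5)=0.5833>−1
Confirm numerically:
  x=-1.611: |R|=0.94619 <1
  x=-1.510: |R|=0.85806 <1
  x=-1.307: |R|=0.71795 <1
  x=-1.159: |R|=0.64697 <1
  x=-1.950: |R|=1.33150 >1
  x=-1.880: |R|=1.24064 >1
So |R|<1 on (-1.6667, 0).

(-1.6667,0); λ=-1 ⇒ h* = (5/3)/1 = 1.6667.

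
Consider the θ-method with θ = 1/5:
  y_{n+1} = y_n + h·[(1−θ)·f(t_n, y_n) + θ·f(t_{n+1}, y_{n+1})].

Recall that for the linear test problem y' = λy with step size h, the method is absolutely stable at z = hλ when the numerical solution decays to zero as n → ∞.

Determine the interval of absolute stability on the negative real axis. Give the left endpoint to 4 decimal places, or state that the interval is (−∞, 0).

(-3.3333, 0).

Test eqn y'=λy, z=hλ:
  y_{n+1} = y_n + z·[4/5·y_n + 1/5·y_{n+1}] ⇒ (1 − 1/5z)y_{n+1} = (1 + 4/5z)y_n
  so R(z) = (1 + 4/5z)/(1 − 1/5z).

Solve |R(x)|<1 on ℝ⁻.
x=-0.36: |R|=0.6642
R=−1: 1+4/5x = −1+1/5x ⇒ -3/5x=2 ⇒ x=2/(-3/5)=-3.3333
Confirm numerically:
  x=-2.470: |R|=0.65328 <1
  x=-2.449: |R|=0.64384 <1
  x=-2.135: |R|=0.49615 <1
  x=-1.795: |R|=0.32082 <1
  x=-3.604: |R|=1.09437 >1
  x=-3.404: |R|=1.02523 >1
Stable set (-3.3333, 0).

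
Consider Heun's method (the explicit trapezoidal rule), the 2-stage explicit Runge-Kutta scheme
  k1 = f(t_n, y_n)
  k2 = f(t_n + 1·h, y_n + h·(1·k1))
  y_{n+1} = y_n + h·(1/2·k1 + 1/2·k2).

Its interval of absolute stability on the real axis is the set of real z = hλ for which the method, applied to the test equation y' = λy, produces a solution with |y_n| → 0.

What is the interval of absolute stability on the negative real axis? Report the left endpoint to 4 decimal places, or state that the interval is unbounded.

On y'=λy, z=hλ:
  order 2, 2-stage ⇒ R(z)=1+z+z^2/2
  (e.g. R(-1.61)=0.68605, |R|=0.68605)

Boundary: |R(x)|=1, x<0.
x=-1.61: |R|=0.6861
|R(-2.38)|=1.4522 |R(-1.57)|=0.6624 |R(-1.14)|=0.5098
Bisect:
  x_lo=-2.5615 |R|=1.7192  x_hi=-0.1222 |R|=0.8853
  mid=-1.34185 |R|=0.55843 →hi
  mid=-1.95169 |R|=0.95286 →hi
  mid=-2.25661 |R|=1.28953 →lo
  mid=-2.10415 |R|=1.10957 →lo
  mid=-2.02792 |R|=1.02831 →lo
  mid=-1.98980 |R|=0.98986 →hi
  mid=-2.00886 |R|=1.00890 →lo
  mid=-1.99933 |R|=0.99933 →hi
  mid=-2.00410 |R|=1.00411 →lo
  mid=-2.00171 |R|=1.00172 →lo
  ...
  [-2.00008,-1.99993] ⇒ x*=-2.0000
So |R|<1 on (-2.0000, 0).

(-2.0000, 0).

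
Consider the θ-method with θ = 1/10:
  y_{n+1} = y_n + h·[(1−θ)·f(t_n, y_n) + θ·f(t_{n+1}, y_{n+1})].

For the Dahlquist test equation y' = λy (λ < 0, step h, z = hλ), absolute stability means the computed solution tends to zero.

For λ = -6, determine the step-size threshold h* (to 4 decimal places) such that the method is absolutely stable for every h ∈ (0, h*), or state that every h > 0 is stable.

(-2.5000,0); λ=-6 ⇒ h* = (5/2)/6 = 0.4167.

On y'=λy, z=hλ:
  y_{n+1} = y_n + z·[9/10·y_n + 1/10·y_{n+1}] ⇒ (1 − 1/10z)y_{n+1} = (1 + 9/10z)y_n
  ⇒ R(z) = (1 + 9/10z)/(1 − 1/10z).

Solve |R(x)|<1 on ℝ⁻.
x=-0.36: |R|=0.6525
R=−1: 1+9/10x = −1+1/10x ⇒ -4/5x=2 ⇒ x=2/(-4/5)=-2.5000
Confirm numerically:
  x=-2.133: |R|=0.75802 <1
  x=-1.478: |R|=0.28768 <1
  x=-1.175: |R|=0.05145 <1
  x=-2.870: |R|=1.22999 >1
  x=-2.692: |R|=1.12102 >1
Interval (-2.5000, 0).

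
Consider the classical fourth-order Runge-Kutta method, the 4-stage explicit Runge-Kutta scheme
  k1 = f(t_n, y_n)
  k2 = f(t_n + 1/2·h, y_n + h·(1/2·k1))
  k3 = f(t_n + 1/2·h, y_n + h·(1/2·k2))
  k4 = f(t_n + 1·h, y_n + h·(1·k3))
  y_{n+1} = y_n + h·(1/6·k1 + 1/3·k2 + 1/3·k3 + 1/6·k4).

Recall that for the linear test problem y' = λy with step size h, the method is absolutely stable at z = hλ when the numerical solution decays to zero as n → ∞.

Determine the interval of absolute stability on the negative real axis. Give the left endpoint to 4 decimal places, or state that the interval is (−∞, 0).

Set f=λy, z=hλ:
  order 4, 4-stage ⇒ R(z)=1+z+z^2/2+z^3/6+z^4/24
  (e.g. R(-0.31)=0.73347, |R|=0.73347)

Need |R(x)|<1, x<0.
x=-0.31: |R|=0.7335
|R(-2.24)|=0.4446 |R(-1.88)|=0.3003 |R(-1.67)|=0.2723
Bisect:
  x_lo=-3.6150 |R|=3.1612  x_hi=-0.3591 |R|=0.6983
  mid=-1.98706 |R|=0.32910 →hi
  mid=-2.80101 |R|=1.02396 →lo
  mid=-2.39404 |R|=0.55351 →hi
  mid=-2.59752 |R|=0.75189 →hi
  mid=-2.69927 |R|=0.87786 →hi
  mid=-2.75014 |R|=0.94828 →hi
  mid=-2.77558 |R|=0.98545 →hi
  mid=-2.78830 |R|=1.00454 →lo
  mid=-2.78194 |R|=0.99495 →hi
  ...
  [-2.78531,-2.78512] ⇒ x*=-2.7853
So |R|<1 on (-2.7853, 0).

z∈(-2.7853,0).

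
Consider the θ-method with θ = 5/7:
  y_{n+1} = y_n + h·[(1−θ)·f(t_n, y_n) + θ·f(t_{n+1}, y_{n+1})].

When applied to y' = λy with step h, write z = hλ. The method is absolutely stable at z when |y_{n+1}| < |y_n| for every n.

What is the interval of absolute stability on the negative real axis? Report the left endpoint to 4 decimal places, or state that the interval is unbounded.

(−∞, 0) — no finite endpoint.

On y'=λy, z=hλ:
  y_{n+1} = y_n + z·[2/7·y_n + 5/7·y_{n+1}] ⇒ (1 − 5/7z)y_{n+1} = (1 + 2/7z)y_n
  ⇒ R(z) = (1 + 2/7z)/(1 − 5/7z).

Boundary: |R(x)|=1, x<0.
x=-1.14: |R|=0.3717
x=-2: |R|=0.1765
x=-10: |R|=0.2281
x=-100: |R|=0.3807
θ=5/7≥1/2 ⇒ |1+2/7x|<|1−5/7x| ∀x<0 ⇒ unbounded interval.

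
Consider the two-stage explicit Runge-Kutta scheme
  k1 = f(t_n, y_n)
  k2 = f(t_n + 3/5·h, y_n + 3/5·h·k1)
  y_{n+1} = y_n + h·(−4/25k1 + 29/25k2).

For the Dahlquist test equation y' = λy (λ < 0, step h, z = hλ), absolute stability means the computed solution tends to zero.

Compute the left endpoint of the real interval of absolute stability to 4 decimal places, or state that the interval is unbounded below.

left endpoint -1.4368.

On y'=λy, z=hλ:
  k1=λy_n ⇒ h·k1=z·y_n;  k2=λ(1+3/5z)y_n ⇒ h·k2=z(1+3/5z)y_n
  y_{n+1}/y_n = 1 − 4/25z + 29/25z(1+3/5z) = 1 + z + 87/125z²
  so R(z) = 1 + z + 87/125z².

Solve |R(x)|<1 on ℝ⁻.
x=-1.48: |R|=1.0445
R=1: x+87/125x²=0 ⇒ x=−125/87=-1.4368; min R=1−1/(4·87/125)=0.6408>−1
Confirm numerically:
  x=-0.786: |R|=0.64399 <1
  x=-0.781: |R|=0.64353 <1
  x=-0.757: |R|=0.64184 <1
  x=-1.863: |R|=1.55266 >1
  x=-1.858: |R|=1.54471 >1
  x=-1.529: |R|=1.09814 >1
Stable set (-1.4368, 0).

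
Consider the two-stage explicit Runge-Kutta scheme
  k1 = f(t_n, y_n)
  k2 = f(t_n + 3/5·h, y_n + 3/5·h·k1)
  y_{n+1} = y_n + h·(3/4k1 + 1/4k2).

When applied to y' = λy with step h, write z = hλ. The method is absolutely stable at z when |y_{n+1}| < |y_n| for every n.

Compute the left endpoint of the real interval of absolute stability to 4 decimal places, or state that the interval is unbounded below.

With y'=λy (z=hλ):
  k1=λy_n ⇒ h·k1=z·y_n;  k2=λ(1+3/5z)y_n ⇒ h·k2=z(1+3/5z)y_n
  y_{n+1}/y_n = 1 + 3/4z + 1/4z(1+3/5z) = 1 + z + 3/20z²
  Hence R(z) = 1 + z + 3/20z².

Need |R(x)|<1, x<0.
x=-1.74: |R|=0.2859
R=1: x+3/20x²=0 ⇒ x=−20/3=-6.6667; min R=1−1/(4·3/20)=-0.6667>−1
Confirm numerically:
  x=-4.975: |R|=0.26241 <1
  x=-3.262: |R|=0.66590 <1
  x=-3.100: |R|=0.65850 <1
  x=-7.028: |R|=1.38092 >1
  x=-6.967: |R|=1.31386 >1
Interval (-6.6667, 0).

left endpoint -6.6667.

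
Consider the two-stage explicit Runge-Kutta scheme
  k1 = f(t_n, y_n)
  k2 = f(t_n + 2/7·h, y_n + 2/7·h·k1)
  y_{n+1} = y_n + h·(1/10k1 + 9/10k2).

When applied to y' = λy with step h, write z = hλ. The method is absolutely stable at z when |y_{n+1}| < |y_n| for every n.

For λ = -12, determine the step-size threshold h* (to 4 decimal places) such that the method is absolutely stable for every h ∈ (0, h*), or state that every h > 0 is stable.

Test eqn y'=λy, z=hλ:
  k1=λy_n ⇒ h·k1=z·y_n;  k2=λ(1+2/7z)y_n ⇒ h·k2=z(1+2/7z)y_n
  y_{n+1}/y_n = 1 + 1/10z + 9/10z(1+2/7z) = 1 + z + 9/35z²
  Hence R(z) = 1 + z + 9/35z².

Solve |R(x)|<1 on ℝ⁻.
x=-0.81: |R|=0.3587
R=1: x+9/35x²=0 ⇒ x=−35/9=-3.8889; min R=1−1/(4·9/35)=0.0278>−1
Confirm numerically:
  x=-3.497: |R|=0.64760 <1
  x=-3.072: |R|=0.35470 <1
  x=-1.643: |R|=0.05114 <1
  x=-4.191: |R|=1.32558 >1
  x=-4.004: |R|=1.11852 >1
  x=-3.945: |R|=1.05692 >1
Interval (-3.8889, 0).

(-3.8889,0); λ=-12 ⇒ h* = (35/9)/12 = 0.3241.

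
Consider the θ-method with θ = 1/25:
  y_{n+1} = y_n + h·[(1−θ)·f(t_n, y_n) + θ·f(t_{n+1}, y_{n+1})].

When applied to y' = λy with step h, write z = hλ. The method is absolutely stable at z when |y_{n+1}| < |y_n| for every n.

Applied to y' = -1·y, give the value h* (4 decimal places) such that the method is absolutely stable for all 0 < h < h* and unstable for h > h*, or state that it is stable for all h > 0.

(-2.1739,0); λ=-1 ⇒ h* = (50/23)/1 = 2.1739.

Test eqn y'=λy, z=hλ:
  y_{n+1} = y_n + z·[24/25·y_n + 1/25·y_{n+1}] ⇒ (1 − 1/25z)y_{n+1} = (1 + 24/25z)y_n
  so R(z) = (1 + 24/25z)/(1 − 1/25z).

Solve |R(x)|<1 on ℝ⁻.
x=-0.92: |R|=0.1127
R=−1: 1+24/25x = −1+1/25x ⇒ -23/25x=2 ⇒ x=2/(-23/25)=-2.1739
Confirm numerically:
  x=-1.926: |R|=0.78823 <1
  x=-1.862: |R|=0.73293 <1
  x=-1.447: |R|=0.36783 <1
  x=-1.411: |R|=0.33562 <1
  x=-2.505: |R|=1.27686 >1
  x=-2.483: |R|=1.25867 >1
Interval (-2.1739, 0).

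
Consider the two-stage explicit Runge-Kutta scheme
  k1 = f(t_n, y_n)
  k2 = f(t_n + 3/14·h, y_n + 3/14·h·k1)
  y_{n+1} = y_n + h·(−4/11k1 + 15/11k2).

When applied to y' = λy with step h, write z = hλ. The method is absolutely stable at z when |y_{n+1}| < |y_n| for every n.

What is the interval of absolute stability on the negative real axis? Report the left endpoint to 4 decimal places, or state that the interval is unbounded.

On y'=λy, z=hλ:
  k1=λy_n ⇒ h·k1=z·y_n;  k2=λ(1+3/14z)y_n ⇒ h·k2=z(1+3/14z)y_n
  y_{n+1}/y_n = 1 − 4/11z + 15/11z(1+3/14z) = 1 + z + 45/154z²
  R(z) = 1 + z + 45/154z².

Solve |R(x)|<1 on ℝ⁻.
x=-0.33: |R|=0.7018
R=1: x+45/154x²=0 ⇒ x=−154/45=-3.4222; min R=1−1/(4·45/154)=0.1444>−1
Confirm numerically:
  x=-3.009: |R|=0.63667 <1
  x=-2.950: |R|=0.59294 <1
  x=-2.557: |R|=0.35353 <1
  x=-3.852: |R|=1.48375 >1
  x=-3.814: |R|=1.43663 >1
So |R|<1 on (-3.4222, 0).

(-3.4222, 0).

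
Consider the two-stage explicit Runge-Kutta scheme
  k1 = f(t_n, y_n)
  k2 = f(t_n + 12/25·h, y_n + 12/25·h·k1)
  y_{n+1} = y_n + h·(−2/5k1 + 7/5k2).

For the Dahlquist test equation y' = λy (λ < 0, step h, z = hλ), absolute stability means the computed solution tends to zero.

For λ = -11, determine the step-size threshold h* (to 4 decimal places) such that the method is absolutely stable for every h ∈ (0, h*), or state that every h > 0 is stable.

(-1.4881,0); λ=-11 ⇒ h* = (125/84)/11 = 0.1353.

Test eqn y'=λy, z=hλ:
  k1=λy_n ⇒ h·k1=z·y_n;  k2=λ(1+12/25z)y_n ⇒ h·k2=z(1+12/25z)y_n
  y_{n+1}/y_n = 1 − 2/5z + 7/5z(1+12/25z) = 1 + z + 84/125z²
  ⇒ R(z) = 1 + z + 84/125z².

Boundary: |R(x)|=1, x<0.
x=-0.92: |R|=0.6488
R=1: x+84/125x²=0 ⇒ x=−125/84=-1.4881; min R=1−1/(4·84/125)=0.6280>−1
Confirm numerically:
  x=-1.092: |R|=0.70934 <1
  x=-1.045: |R|=0.68884 <1
  x=-1.038: |R|=0.68604 <1
  x=-0.749: |R|=0.62799 <1
  x=-1.784: |R|=1.35474 >1
  x=-1.710: |R|=1.25500 >1
  x=-1.589: |R|=1.10775 >1
Stable set (-1.4881, 0).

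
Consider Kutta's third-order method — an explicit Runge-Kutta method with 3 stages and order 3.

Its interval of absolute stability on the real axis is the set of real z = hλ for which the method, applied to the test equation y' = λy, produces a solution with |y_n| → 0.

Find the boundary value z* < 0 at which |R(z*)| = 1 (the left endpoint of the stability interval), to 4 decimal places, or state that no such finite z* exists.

On y'=λy, z=hλ:
  order 3, 3-stage ⇒ R(z)=1+z+z^2/2+z^3/6
  (e.g. R(-1.6)=-0.00267, |R|=0.00267)

Find x<0 with |R(x)|<1.
x=-1.6: |R|=0.0027
|R(-2.72)|=1.3747 |R(-1.58)|=0.0108 |R(-0.98)|=0.3433
Bisect:
  x_lo=-3.3886 |R|=3.1322  x_hi=-0.2297 |R|=0.7946
  mid=-1.80914 |R|=0.15953 →hi
  mid=-2.59885 |R|=1.14729 →lo
  mid=-2.20399 |R|=0.55955 →hi
  mid=-2.40142 |R|=0.82611 →hi
  mid=-2.50014 |R|=0.97939 →hi
  mid=-2.54949 |R|=1.06145 →lo
  mid=-2.52481 |R|=1.01996 →lo
  mid=-2.51248 |R|=0.99956 →hi
  ...
  [-2.51286,-2.51267] ⇒ x*=-2.5127
Interval (-2.5127, 0).

left endpoint -2.5127.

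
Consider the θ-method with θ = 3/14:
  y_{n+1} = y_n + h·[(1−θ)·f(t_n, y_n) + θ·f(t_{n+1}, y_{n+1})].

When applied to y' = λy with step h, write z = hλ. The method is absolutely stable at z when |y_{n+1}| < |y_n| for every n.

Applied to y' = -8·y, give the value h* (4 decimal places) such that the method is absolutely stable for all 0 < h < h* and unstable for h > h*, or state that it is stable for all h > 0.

(-3.5000,0); λ=-8 ⇒ h* = (7/2)/8 = 0.4375.

On y'=λy, z=hλ:
  y_{n+1} = y_n + z·[11/14·y_n + 3/14·y_{n+1}] ⇒ (1 − 3/14z)y_{n+1} = (1 + 11/14z)y_n
  ⇒ R(z) = (1 + 11/14z)/(1 − 3/14z).

Boundary: |R(x)|=1, x<0.
x=-0.91: |R|=0.2385
R=−1: 1+11/14x = −1+3/14x ⇒ -4/7x=2 ⇒ x=2/(-4/7)=-3.5000
Confirm numerically:
  x=-3.436: |R|=0.97894 <1
  x=-3.181: |R|=0.89160 <1
  x=-2.719: |R|=0.71801 <1
  x=-2.195: |R|=0.49283 <1
  x=-4.004: |R|=1.15501 >1
  x=-3.765: |R|=1.08381 >1
So |R|<1 on (-3.5000, 0).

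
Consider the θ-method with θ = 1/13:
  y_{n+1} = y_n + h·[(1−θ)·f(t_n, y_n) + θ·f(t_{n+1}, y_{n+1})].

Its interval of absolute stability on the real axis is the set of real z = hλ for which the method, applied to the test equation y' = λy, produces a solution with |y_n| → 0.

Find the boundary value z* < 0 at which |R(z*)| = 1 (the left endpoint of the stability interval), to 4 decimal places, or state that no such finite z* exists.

left endpoint -2.3636.

On y'=λy, z=hλ:
  y_{n+1} = y_n + z·[12/13·y_n + 1/13·y_{n+1}] ⇒ (1 − 1/13z)y_{n+1} = (1 + 12/13z)y_n
  ⇒ R(z) = (1 + 12/13z)/(1 − 1/13z).

Boundary: |R(x)|=1, x<0.
x=-0.96: |R|=0.1060
R=−1: 1+12/13x = −1+1/13x ⇒ -11/13x=2 ⇒ x=2/(-11/13)=-2.3636
Confirm numerically:
  x=-1.826: |R|=0.60111 <1
  x=-1.285: |R|=0.16941 <1
  x=-1.137: |R|=0.04555 <1
  x=-0.991: |R|=0.07919 <1
  x=-2.795: |R|=1.30041 >1
  x=-2.472: |R|=1.07704 >1
  x=-2.390: |R|=1.01884 >1
Interval (-2.3636, 0).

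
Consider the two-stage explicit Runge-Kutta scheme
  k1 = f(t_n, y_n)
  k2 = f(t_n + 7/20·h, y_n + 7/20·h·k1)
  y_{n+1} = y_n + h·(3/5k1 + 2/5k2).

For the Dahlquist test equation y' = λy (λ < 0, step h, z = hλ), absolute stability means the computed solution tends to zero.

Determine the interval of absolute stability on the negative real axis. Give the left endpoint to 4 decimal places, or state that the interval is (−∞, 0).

z∈(-7.1429,0).

Test eqn y'=λy, z=hλ:
  k1=λy_n ⇒ h·k1=z·y_n;  k2=λ(1+7/20z)y_n ⇒ h·k2=z(1+7/20z)y_n
  y_{n+1}/y_n = 1 + 3/5z + 2/5z(1+7/20z) = 1 + z + 7/50z²
  so R(z) = 1 + z + 7/50z².

Boundary: |R(x)|=1, x<0.
x=-1.61: |R|=0.2471
R=1: x+7/50x²=0 ⇒ x=−50/7=-7.1429; min R=1−1/(4·7/50)=-0.7857>−1
Confirm numerically:
  x=-7.012: |R|=0.87154 <1
  x=-6.548: |R|=0.45468 <1
  x=-6.106: |R|=0.11365 <1
  x=-4.662: |R|=0.61921 <1
  x=-7.278: |R|=1.13770 >1
  x=-7.256: |R|=1.11494 >1
Interval (-7.1429, 0).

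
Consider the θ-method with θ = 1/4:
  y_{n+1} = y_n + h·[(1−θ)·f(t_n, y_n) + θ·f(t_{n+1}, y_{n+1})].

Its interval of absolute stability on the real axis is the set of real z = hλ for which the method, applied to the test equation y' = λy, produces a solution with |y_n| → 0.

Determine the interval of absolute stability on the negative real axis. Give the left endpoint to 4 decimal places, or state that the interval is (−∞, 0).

With y'=λy (z=hλ):
  y_{n+1} = y_n + z·[3/4·y_n + 1/4·y_{n+1}] ⇒ (1 − 1/4z)y_{n+1} = (1 + 3/4z)y_n
  Hence R(z) = (1 + 3/4z)/(1 − 1/4z).

Solve |R(x)|<1 on ℝ⁻.
x=-1.23: |R|=0.0593
R=−1: 1+3/4x = −1+1/4x ⇒ -1/2x=2 ⇒ x=2/(-1/2)=-4.0000
Confirm numerically:
  x=-3.476: |R|=0.85982 <1
  x=-2.054: |R|=0.35712 <1
  x=-1.745: |R|=0.21497 <1
  x=-4.411: |R|=1.09773 >1
  x=-4.397: |R|=1.09456 >1
  x=-4.315: |R|=1.07577 >1
Interval (-4.0000, 0).

z∈(-4.0000,0).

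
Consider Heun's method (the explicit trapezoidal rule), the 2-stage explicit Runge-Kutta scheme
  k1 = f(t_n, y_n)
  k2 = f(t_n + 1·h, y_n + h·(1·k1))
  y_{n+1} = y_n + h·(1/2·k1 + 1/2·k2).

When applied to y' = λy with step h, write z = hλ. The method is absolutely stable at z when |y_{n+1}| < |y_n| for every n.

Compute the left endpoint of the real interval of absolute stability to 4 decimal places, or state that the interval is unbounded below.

Set f=λy, z=hλ:
  order 2, 2-stage ⇒ R(z)=1+z+z^2/2
  (e.g. R(-1.3)=0.54500, |R|=0.54500)

Solve |R(x)|<1 on ℝ⁻.
x=-1.3: |R|=0.5450
|R(-2.01)|=1.0100 |R(-1.7)|=0.7450 |R(-1.67)|=0.7244
Bisect:
  x_lo=-2.5216 |R|=1.6576  x_hi=-0.0772 |R|=0.9258
  mid=-1.29937 |R|=0.54481 →hi
  mid=-1.91047 |R|=0.91448 →hi
  mid=-2.21603 |R|=1.23936 →lo
  mid=-2.06325 |R|=1.06525 →lo
  mid=-1.98686 |R|=0.98695 →hi
  mid=-2.02506 |R|=1.02537 →lo
  mid=-2.00596 |R|=1.00598 →lo
  mid=-1.99641 |R|=0.99642 →hi
  ...
  [-2.00014,-1.99999] ⇒ x*=-2.0000
So |R|<1 on (-2.0000, 0).

left endpoint -2.0000.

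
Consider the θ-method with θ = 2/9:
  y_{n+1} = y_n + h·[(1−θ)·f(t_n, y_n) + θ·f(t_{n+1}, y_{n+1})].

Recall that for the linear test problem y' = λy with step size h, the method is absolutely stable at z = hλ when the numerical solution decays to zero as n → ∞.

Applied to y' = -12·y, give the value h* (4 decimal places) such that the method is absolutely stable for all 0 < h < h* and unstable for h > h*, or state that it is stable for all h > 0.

Test eqn y'=λy, z=hλ:
  y_{n+1} = y_n + z·[7/9·y_n + 2/9·y_{n+1}] ⇒ (1 − 2/9z)y_{n+1} = (1 + 7/9z)y_n
  R(z) = (1 + 7/9z)/(1 − 2/9z).

Find x<0 with |R(x)|<1.
x=-1.24: |R|=0.0279
R=−1: 1+7/9x = −1+2/9x ⇒ -5/9x=2 ⇒ x=2/(-5/9)=-3.6000
Confirm numerically:
  x=-3.404: |R|=0.93801 <1
  x=-3.274: |R|=0.89516 <1
  x=-2.876: |R|=0.75461 <1
  x=-2.111: |R|=0.43692 <1
  x=-4.079: |R|=1.13959 >1
  x=-3.899: |R|=1.08900 >1
  x=-3.834: |R|=1.07019 >1
So |R|<1 on (-3.6000, 0).

(-3.6000,0); λ=-12 ⇒ h* = (18/5)/12 = 0.3000.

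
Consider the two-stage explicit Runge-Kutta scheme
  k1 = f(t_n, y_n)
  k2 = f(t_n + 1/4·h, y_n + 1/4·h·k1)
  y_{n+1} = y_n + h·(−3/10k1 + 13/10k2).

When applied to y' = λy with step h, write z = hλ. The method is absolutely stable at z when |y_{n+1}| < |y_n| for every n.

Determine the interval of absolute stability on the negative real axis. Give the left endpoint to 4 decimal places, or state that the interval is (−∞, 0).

(-3.0769, 0).

With y'=λy (z=hλ):
  k1=λy_n ⇒ h·k1=z·y_n;  k2=λ(1+1/4z)y_n ⇒ h·k2=z(1+1/4z)y_n
  y_{n+1}/y_n = 1 − 3/10z + 13/10z(1+1/4z) = 1 + z + 13/40z²
  ⇒ R(z) = 1 + z + 13/40z².

Find x<0 with |R(x)|<1.
x=-0.7: |R|=0.4593
R=1: x+13/40x²=0 ⇒ x=−40/13=-3.0769; min R=1−1/(4·13/40)=0.2308>−1
Confirm numerically:
  x=-2.974: |R|=0.90052 <1
  x=-2.627: |R|=0.61587 <1
  x=-2.300: |R|=0.41925 <1
  x=-3.317: |R|=1.25881 >1
  x=-3.231: |R|=1.16179 >1
  x=-3.189: |R|=1.11616 >1
Interval (-3.0769, 0).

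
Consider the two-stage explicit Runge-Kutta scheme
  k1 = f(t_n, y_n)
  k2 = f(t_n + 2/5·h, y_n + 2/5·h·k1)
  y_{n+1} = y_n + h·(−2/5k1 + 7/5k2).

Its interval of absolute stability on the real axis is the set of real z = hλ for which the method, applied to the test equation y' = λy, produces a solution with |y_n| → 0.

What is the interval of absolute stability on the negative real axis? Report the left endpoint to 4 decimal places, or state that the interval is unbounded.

Test eqn y'=λy, z=hλ:
  k1=λy_n ⇒ h·k1=z·y_n;  k2=λ(1+2/5z)y_n ⇒ h·k2=z(1+2/5z)y_n
  y_{n+1}/y_n = 1 − 2/5z + 7/5z(1+2/5z) = 1 + z + 14/25z²
  R(z) = 1 + z + 14/25z².

Boundary: |R(x)|=1, x<0.
x=-1.39: |R|=0.6920
R=1: x+14/25x²=0 ⇒ x=−25/14=-1.7857; min R=1−1/(4·14/25)=0.5536>−1
Confirm numerically:
  x=-1.697: |R|=0.91569 <1
  x=-1.626: |R|=0.85457 <1
  x=-1.449: |R|=0.72678 <1
  x=-2.227: |R|=1.55034 >1
  x=-1.984: |R|=1.22030 >1
  x=-1.842: |R|=1.05806 >1
Interval (-1.7857, 0).

z∈(-1.7857,0).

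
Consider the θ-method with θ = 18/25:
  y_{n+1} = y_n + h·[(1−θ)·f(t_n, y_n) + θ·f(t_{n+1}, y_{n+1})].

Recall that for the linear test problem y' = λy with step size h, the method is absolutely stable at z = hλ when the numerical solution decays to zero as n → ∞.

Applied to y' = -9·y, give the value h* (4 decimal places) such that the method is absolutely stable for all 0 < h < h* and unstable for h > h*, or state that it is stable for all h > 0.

Set f=λy, z=hλ:
  y_{n+1} = y_n + z·[7/25·y_n + 18/25·y_{n+1}] ⇒ (1 − 18/25z)y_{n+1} = (1 + 7/25z)y_n
  Hence R(z) = (1 + 7/25z)/(1 − 18/25z).

Need |R(x)|<1, x<0.
x=-0.76: |R|=0.5088
x=-2: |R|=0.1803
x=-10: |R|=0.2195
x=-100: |R|=0.3699
θ=18/25≥1/2 ⇒ |1+7/25x|<|1−18/25x| ∀x<0 ⇒ interval (−∞,0).

(−∞, 0) — no finite endpoint. Any h>0 works for λ=-9.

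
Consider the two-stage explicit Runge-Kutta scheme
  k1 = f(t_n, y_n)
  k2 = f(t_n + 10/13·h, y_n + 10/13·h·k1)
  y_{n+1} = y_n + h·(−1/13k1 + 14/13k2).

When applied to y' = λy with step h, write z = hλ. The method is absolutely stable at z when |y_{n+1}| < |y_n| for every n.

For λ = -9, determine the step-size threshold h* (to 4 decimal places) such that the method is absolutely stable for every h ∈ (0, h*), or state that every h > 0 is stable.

(-1.2071,0); λ=-9 ⇒ h* = (169/140)/9 = 0.1341.

Set f=λy, z=hλ:
  k1=λy_n ⇒ h·k1=z·y_n;  k2=λ(1+10/13z)y_n ⇒ h·k2=z(1+10/13z)y_n
  y_{n+1}/y_n = 1 − 1/13z + 14/13z(1+10/13z) = 1 + z + 140/169z²
  ⇒ R(z) = 1 + z + 140/169z².

Solve |R(x)|<1 on ℝ⁻.
x=-1.43: |R|=1.2640
R=1: x+140/169x²=0 ⇒ x=−169/140=-1.2071; min R=1−1/(4·140/169)=0.6982>−1
Confirm numerically:
  x=-1.047: |R|=0.86110 <1
  x=-1.001: |R|=0.82906 <1
  x=-0.839: |R|=0.74413 <1
  x=-1.404: |R|=1.22896 >1
  x=-1.373: |R|=1.18865 >1
Stable set (-1.2071, 0).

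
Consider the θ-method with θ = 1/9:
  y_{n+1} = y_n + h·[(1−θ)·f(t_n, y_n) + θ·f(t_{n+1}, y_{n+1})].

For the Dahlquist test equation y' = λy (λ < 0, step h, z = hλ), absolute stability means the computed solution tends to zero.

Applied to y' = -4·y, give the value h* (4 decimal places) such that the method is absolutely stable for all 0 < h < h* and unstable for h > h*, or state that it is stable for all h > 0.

(-2.5714,0); λ=-4 ⇒ h* = (18/7)/4 = 0.6429.

With y'=λy (z=hλ):
  y_{n+1} = y_n + z·[8/9·y_n + 1/9·y_{n+1}] ⇒ (1 − 1/9z)y_{n+1} = (1 + 8/9z)y_n
  so R(z) = (1 + 8/9z)/(1 − 1/9z).

Boundary: |R(x)|=1, x<0.
x=-1.25: |R|=0.0976
R=−1: 1+8/9x = −1+1/9x ⇒ -7/9x=2 ⇒ x=2/(-7/9)=-2.5714
Confirm numerically:
  x=-2.520: |R|=0.96875 <1
  x=-2.229: |R|=0.78653 <1
  x=-2.018: |R|=0.64839 <1
  x=-1.328: |R|=0.15724 <1
  x=-2.924: |R|=1.20698 >1
  x=-2.652: |R|=1.04840 >1
So |R|<1 on (-2.5714, 0).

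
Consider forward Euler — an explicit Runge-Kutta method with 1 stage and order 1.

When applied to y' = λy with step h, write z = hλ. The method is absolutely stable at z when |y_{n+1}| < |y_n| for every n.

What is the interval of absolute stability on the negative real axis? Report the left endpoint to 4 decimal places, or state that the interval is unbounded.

(-2.0000, 0).

Test eqn y'=λy, z=hλ:
  order 1, 1-stage ⇒ R(z)=1+z
  (e.g. R(-1.25)=-0.25000, |R|=0.25000)

Find x<0 with |R(x)|<1.
x=-1.25: |R|=0.2500
|R(-1.42)|=0.4200 |R(-1.26)|=0.2600 |R(-0.51)|=0.4900
Bisect:
  x_lo=-2.4749 |R|=1.4749  x_hi=-0.3577 |R|=0.6423
  mid=-1.41634 |R|=0.41634 →hi
  mid=-1.94564 |R|=0.94564 →hi
  mid=-2.21029 |R|=1.21029 →lo
  mid=-2.07796 |R|=1.07796 →lo
  mid=-2.01180 |R|=1.01180 →lo
  mid=-1.97872 |R|=0.97872 →hi
  mid=-1.99526 |R|=0.99526 →hi
  mid=-2.00353 |R|=1.00353 →lo
  ...
  [-2.00004,-1.99991] ⇒ x*=-2.0000
Interval (-2.0000, 0).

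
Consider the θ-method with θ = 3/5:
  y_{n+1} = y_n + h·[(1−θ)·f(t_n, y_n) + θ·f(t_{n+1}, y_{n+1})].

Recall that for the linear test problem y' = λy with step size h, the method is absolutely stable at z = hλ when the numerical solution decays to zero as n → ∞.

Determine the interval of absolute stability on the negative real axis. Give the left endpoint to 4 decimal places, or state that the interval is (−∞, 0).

(−∞, 0) — no finite endpoint.

Test eqn y'=λy, z=hλ:
  y_{n+1} = y_n + z·[2/5·y_n + 3/5·y_{n+1}] ⇒ (1 − 3/5z)y_{n+1} = (1 + 2/5z)y_n
  ⇒ R(z) = (1 + 2/5z)/(1 − 3/5z).

Boundary: |R(x)|=1, x<0.
x=-0.93: |R|=0.4031
x=-2: |R|=0.0909
x=-10: |R|=0.4286
x=-100: |R|=0.6393
θ=3/5≥1/2 ⇒ |1+2/5x|<|1−3/5x| ∀x<0 ⇒ unbounded interval.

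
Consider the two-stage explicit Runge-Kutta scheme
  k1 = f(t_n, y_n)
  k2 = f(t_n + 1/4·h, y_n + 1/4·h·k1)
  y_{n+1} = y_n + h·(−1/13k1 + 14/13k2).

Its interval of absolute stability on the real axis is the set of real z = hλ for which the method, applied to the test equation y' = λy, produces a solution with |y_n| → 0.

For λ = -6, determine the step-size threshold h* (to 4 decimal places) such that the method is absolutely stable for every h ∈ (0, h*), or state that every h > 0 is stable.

Set f=λy, z=hλ:
  k1=λy_n ⇒ h·k1=z·y_n;  k2=λ(1+1/4z)y_n ⇒ h·k2=z(1+1/4z)y_n
  y_{n+1}/y_n = 1 − 1/13z + 14/13z(1+1/4z) = 1 + z + 7/26z²
  R(z) = 1 + z + 7/26z².

Need |R(x)|<1, x<0.
x=-1.03: |R|=0.2556
R=1: x+7/26x²=0 ⇒ x=−26/7=-3.7143; min R=1−1/(4·7/26)=0.0714>−1
Confirm numerically:
  x=-2.660: |R|=0.24497 <1
  x=-1.995: |R|=0.07655 <1
  x=-1.499: |R|=0.10596 <1
  x=-4.198: |R|=1.54671 >1
  x=-4.117: |R|=1.44638 >1
Interval (-3.7143, 0).

(-3.7143,0); λ=-6 ⇒ h* = (26/7)/6 = 0.6190.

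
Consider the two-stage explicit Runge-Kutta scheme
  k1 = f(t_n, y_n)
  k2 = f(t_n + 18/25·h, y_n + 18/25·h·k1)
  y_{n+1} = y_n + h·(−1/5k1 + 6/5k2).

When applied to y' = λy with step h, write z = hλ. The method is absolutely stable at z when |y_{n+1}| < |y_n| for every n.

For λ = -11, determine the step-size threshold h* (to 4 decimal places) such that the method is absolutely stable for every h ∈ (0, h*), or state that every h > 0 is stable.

With y'=λy (z=hλ):
  k1=λy_n ⇒ h·k1=z·y_n;  k2=λ(1+18/25z)y_n ⇒ h·k2=z(1+18/25z)y_n
  y_{n+1}/y_n = 1 − 1/5z + 6/5z(1+18/25z) = 1 + z + 108/125z²
  Hence R(z) = 1 + z + 108/125z².

Need |R(x)|<1, x<0.
x=-0.35: |R|=0.7558
R=1: x+108/125x²=0 ⇒ x=−125/108=-1.1574; min R=1−1/(4·108/125)=0.7106>−1
Confirm numerically:
  x=-0.863: |R|=0.78048 <1
  x=-0.780: |R|=0.74566 <1
  x=-0.691: |R|=0.72154 <1
  x=-1.528: |R|=1.48925 >1
  x=-1.279: |R|=1.13437 >1
So |R|<1 on (-1.1574, 0).

(-1.1574,0); λ=-11 ⇒ h* = (125/108)/11 = 0.1052.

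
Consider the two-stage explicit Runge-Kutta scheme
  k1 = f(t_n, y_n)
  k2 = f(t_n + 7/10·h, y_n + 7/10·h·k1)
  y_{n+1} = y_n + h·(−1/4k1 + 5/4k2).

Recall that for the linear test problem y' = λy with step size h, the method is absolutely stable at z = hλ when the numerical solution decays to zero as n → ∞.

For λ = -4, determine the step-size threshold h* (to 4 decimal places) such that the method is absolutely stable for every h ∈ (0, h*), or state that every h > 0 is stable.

Set f=λy, z=hλ:
  k1=λy_n ⇒ h·k1=z·y_n;  k2=λ(1+7/10z)y_n ⇒ h·k2=z(1+7/10z)y_n
  y_{n+1}/y_n = 1 − 1/4z + 5/4z(1+7/10z) = 1 + z + 7/8z²
  Hence R(z) = 1 + z + 7/8z².

Need |R(x)|<1, x<0.
x=-0.89: |R|=0.8031
R=1: x+7/8x²=0 ⇒ x=−8/7=-1.1429; min R=1−1/(4·7/8)=0.7143>−1
Confirm numerically:
  x=-0.969: |R|=0.85259 <1
  x=-0.830: |R|=0.77279 <1
  x=-0.467: |R|=0.72383 <1
  x=-1.712: |R|=1.85258 >1
  x=-1.332: |R|=1.22045 >1
  x=-1.276: |R|=1.14865 >1
Stable set (-1.1429, 0).

(-1.1429,0); λ=-4 ⇒ h* = (8/7)/4 = 0.2857.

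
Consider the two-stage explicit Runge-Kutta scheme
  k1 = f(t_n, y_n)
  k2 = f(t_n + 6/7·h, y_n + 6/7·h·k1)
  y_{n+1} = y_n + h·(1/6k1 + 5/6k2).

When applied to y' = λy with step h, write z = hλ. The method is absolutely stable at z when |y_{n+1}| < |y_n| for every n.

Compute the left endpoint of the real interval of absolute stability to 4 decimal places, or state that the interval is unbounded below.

Test eqn y'=λy, z=hλ:
  k1=λy_n ⇒ h·k1=z·y_n;  k2=λ(1+6/7z)y_n ⇒ h·k2=z(1+6/7z)y_n
  y_{n+1}/y_n = 1 + 1/6z + 5/6z(1+6/7z) = 1 + z + 5/7z²
  so R(z) = 1 + z + 5/7z².

Find x<0 with |R(x)|<1.
x=-0.68: |R|=0.6503
R=1: x+5/7x²=0 ⇒ x=−7/5=-1.4000; min R=1−1/(4·5/7)=0.6500>−1
Confirm numerically:
  x=-1.325: |R|=0.92902 <1
  x=-1.113: |R|=0.77184 <1
  x=-1.058: |R|=0.74155 <1
  x=-1.599: |R|=1.22729 >1
  x=-1.537: |R|=1.15041 >1
  x=-1.431: |R|=1.03169 >1
Stable set (-1.4000, 0).

z* = -1.4000.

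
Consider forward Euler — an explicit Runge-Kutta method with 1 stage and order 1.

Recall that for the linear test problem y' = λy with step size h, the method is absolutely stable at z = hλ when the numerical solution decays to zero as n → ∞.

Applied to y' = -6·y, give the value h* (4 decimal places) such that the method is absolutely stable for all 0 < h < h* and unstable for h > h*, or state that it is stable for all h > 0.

(-2.0000,0); λ=-6 ⇒ h* = 0.3333.

Set f=λy, z=hλ:
  order 1, 1-stage ⇒ R(z)=1+z
  (e.g. R(-0.52)=0.48000, |R|=0.48000)

Solve |R(x)|<1 on ℝ⁻.
x=-0.52: |R|=0.4800
|R(-1.16)|=0.1600 |R(-0.69)|=0.3100 |R(-0.57)|=0.4300
Bisect:
  x_lo=-2.8407 |R|=1.8407  x_hi=-0.0618 |R|=0.9382
  mid=-1.45122 |R|=0.45122 →hi
  mid=-2.14594 |R|=1.14594 →lo
  mid=-1.79858 |R|=0.79858 →hi
  mid=-1.97226 |R|=0.97226 →hi
  mid=-2.05910 |R|=1.05910 →lo
  mid=-2.01568 |R|=1.01568 →lo
  mid=-1.99397 |R|=0.99397 →hi
  mid=-2.00482 |R|=1.00482 →lo
  mid=-1.99939 |R|=0.99939 →hi
  mid=-2.00211 |R|=1.00211 →lo
  ...
  [-2.00007,-1.99990] ⇒ x*=-2.0000
Interval (-2.0000, 0).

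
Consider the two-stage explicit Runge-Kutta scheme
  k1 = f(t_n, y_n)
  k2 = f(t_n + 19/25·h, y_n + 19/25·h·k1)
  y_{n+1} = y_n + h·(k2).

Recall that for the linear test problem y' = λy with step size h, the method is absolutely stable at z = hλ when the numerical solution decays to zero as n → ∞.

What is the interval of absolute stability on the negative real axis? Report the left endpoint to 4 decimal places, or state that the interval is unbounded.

Set f=λy, z=hλ:
  k1=λy_n ⇒ h·k1=z·y_n;  k2=λ(1+19/25z)y_n ⇒ h·k2=z(1+19/25z)y_n
  y_{n+1}/y_n = 1 + z(1+19/25z) = 1 + z + 19/25z²
  Hence R(z) = 1 + z + 19/25z².

Find x<0 with |R(x)|<1.
x=-1.47: |R|=1.1723
R=1: x+19/25x²=0 ⇒ x=−25/19=-1.3158; min R=1−1/(4·19/25)=0.6711>−1
Confirm numerically:
  x=-1.155: |R|=0.85886 <1
  x=-0.767: |R|=0.68010 <1
  x=-0.720: |R|=0.67398 <1
  x=-0.643: |R|=0.67122 <1
  x=-1.670: |R|=1.44956 >1
  x=-1.504: |R|=1.21513 >1
Stable set (-1.3158, 0).

z∈(-1.3158,0).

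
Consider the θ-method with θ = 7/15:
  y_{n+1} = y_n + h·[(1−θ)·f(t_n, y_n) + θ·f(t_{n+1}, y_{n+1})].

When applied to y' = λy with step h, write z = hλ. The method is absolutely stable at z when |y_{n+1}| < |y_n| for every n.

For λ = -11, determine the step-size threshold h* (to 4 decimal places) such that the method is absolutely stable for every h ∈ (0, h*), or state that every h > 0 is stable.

On y'=λy, z=hλ:
  y_{n+1} = y_n + z·[8/15·y_n + 7/15·y_{n+1}] ⇒ (1 − 7/15z)y_{n+1} = (1 + 8/15z)y_n
  Hence R(z) = (1 + 8/15z)/(1 − 7/15z).

Solve |R(x)|<1 on ℝ⁻.
x=-0.54: |R|=0.5687
R=−1: 1+8/15x = −1+7/15x ⇒ -1/15x=2 ⇒ x=2/(-1/15)=-30.0000
Confirm numerically:
  x=-28.644: |R|=0.99371 <1
  x=-25.394: |R|=0.97610 <1
  x=-23.020: |R|=0.96037 <1
  x=-21.092: |R|=0.94523 <1
  x=-30.122: |R|=1.00054 >1
  x=-30.116: |R|=1.00051 >1
Interval (-30.0000, 0).

(-30.0000,0); λ=-11 ⇒ h* = (30)/11 = 2.7273.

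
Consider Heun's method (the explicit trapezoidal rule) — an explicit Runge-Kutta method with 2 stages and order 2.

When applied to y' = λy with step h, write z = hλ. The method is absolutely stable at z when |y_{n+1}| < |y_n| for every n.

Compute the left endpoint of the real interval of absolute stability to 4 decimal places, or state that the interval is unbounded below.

z* = -2.0000.

Set f=λy, z=hλ:
  order 2, 2-stage ⇒ R(z)=1+z+z^2/2
  (e.g. R(-1.68)=0.73120, |R|=0.73120)

Find x<0 with |R(x)|<1.
x=-1.68: |R|=0.7312
|R(-2.11)|=1.1160 |R(-1.64)|=0.7048 |R(-0.73)|=0.5364
Bisect:
  x_lo=-2.3282 |R|=1.3821  x_hi=-0.2559 |R|=0.7768
  mid=-1.29209 |R|=0.54266 →hi
  mid=-1.81017 |R|=0.82819 →hi
  mid=-2.06920 |R|=1.07160 →lo
  mid=-1.93969 |R|=0.94150 →hi
  mid=-2.00444 |R|=1.00445 →lo
  mid=-1.97206 |R|=0.97246 →hi
  mid=-1.98825 |R|=0.98832 →hi
  mid=-1.99635 |R|=0.99636 →hi
  ...
  [-2.00002,-1.99989] ⇒ x*=-2.0000
Stable set (-2.0000, 0).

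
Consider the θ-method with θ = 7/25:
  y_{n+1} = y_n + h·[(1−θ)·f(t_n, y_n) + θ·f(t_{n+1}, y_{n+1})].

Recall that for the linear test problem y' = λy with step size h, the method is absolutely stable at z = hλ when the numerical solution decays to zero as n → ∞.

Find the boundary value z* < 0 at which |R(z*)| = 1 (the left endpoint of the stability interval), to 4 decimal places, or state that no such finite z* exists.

With y'=λy (z=hλ):
  y_{n+1} = y_n + z·[18/25·y_n + 7/25·y_{n+1}] ⇒ (1 − 7/25z)y_{n+1} = (1 + 18/25z)y_n
  R(z) = (1 + 18/25z)/(1 − 7/25z).

Solve |R(x)|<1 on ℝ⁻.
x=-1.37: |R|=0.0098
R=−1: 1+18/25x = −1+7/25x ⇒ -11/25x=2 ⇒ x=2/(-11/25)=-4.5455
Confirm numerically:
  x=-4.075: |R|=0.90332 <1
  x=-3.334: |R|=0.72432 <1
  x=-2.301: |R|=0.39940 <1
  x=-2.165: |R|=0.34790 <1
  x=-4.952: |R|=1.07495 >1
  x=-4.869: |R|=1.06024 >1
  x=-4.640: |R|=1.01809 >1
Interval (-4.5455, 0).

left endpoint -4.5455.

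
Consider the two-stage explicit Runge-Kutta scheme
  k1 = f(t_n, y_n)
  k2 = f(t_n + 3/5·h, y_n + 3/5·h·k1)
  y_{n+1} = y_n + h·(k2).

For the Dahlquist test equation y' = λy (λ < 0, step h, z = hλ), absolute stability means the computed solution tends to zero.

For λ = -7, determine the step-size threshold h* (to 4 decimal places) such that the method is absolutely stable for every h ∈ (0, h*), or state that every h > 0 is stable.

(-1.6667,0); λ=-7 ⇒ h* = (5/3)/7 = 0.2381.

Test eqn y'=λy, z=hλ:
  k1=λy_n ⇒ h·k1=z·y_n;  k2=λ(1+3/5z)y_n ⇒ h·k2=z(1+3/5z)y_n
  y_{n+1}/y_n = 1 + z(1+3/5z) = 1 + z + 3/5z²
  Hence R(z) = 1 + z + 3/5z².

Find x<0 with |R(x)|<1.
x=-1.05: |R|=0.6115
R=1: x+3/5x²=0 ⇒ x=−5/3=-1.6667; min R=1−1/(4·3/5)=0.5833>−1
Confirm numerically:
  x=-1.615: |R|=0.94993 <1
  x=-1.309: |R|=0.71909 <1
  x=-0.927: |R|=0.58860 <1
  x=-2.206: |R|=1.71386 >1
  x=-2.016: |R|=1.42255 >1
  x=-1.961: |R|=1.34631 >1
Interval (-1.6667, 0).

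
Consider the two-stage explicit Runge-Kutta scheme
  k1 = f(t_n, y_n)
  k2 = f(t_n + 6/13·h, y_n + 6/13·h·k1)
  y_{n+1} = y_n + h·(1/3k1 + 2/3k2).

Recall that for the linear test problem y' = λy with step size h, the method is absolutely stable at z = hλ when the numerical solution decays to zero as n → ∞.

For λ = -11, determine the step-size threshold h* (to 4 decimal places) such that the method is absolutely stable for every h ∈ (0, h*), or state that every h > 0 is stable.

(-3.2500,0); λ=-11 ⇒ h* = (13/4)/11 = 0.2955.

With y'=λy (z=hλ):
  k1=λy_n ⇒ h·k1=z·y_n;  k2=λ(1+6/13z)y_n ⇒ h·k2=z(1+6/13z)y_n
  y_{n+1}/y_n = 1 + 1/3z + 2/3z(1+6/13z) = 1 + z + 4/13z²
  so R(z) = 1 + z + 4/13z².

Solve |R(x)|<1 on ℝ⁻.
x=-1.22: |R|=0.2380
R=1: x+4/13x²=0 ⇒ x=−13/4=-3.2500; min R=1−1/(4·4/13)=0.1875>−1
Confirm numerically:
  x=-2.589: |R|=0.47344 <1
  x=-2.332: |R|=0.34130 <1
  x=-2.289: |R|=0.32316 <1
  x=-3.671: |R|=1.47554 >1
  x=-3.514: |R|=1.28544 >1
  x=-3.363: |R|=1.11693 >1
Interval (-3.2500, 0).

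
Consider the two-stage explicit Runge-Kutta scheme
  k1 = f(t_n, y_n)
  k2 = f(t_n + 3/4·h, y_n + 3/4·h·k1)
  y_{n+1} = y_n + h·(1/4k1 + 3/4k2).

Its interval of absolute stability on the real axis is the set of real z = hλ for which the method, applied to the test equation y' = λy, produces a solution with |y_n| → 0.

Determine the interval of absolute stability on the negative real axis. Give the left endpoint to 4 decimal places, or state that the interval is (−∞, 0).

z∈(-1.7778,0).

Set f=λy, z=hλ:
  k1=λy_n ⇒ h·k1=z·y_n;  k2=λ(1+3/4z)y_n ⇒ h·k2=z(1+3/4z)y_n
  y_{n+1}/y_n = 1 + 1/4z + 3/4z(1+3/4z) = 1 + z + 9/16z²
  R(z) = 1 + z + 9/16z².

Need |R(x)|<1, x<0.
x=-0.84: |R|=0.5569
R=1: x+9/16x²=0 ⇒ x=−16/9=-1.7778; min R=1−1/(4·9/16)=0.5556>−1
Confirm numerically:
  x=-1.678: |R|=0.90582 <1
  x=-1.421: |R|=0.71482 <1
  x=-1.060: |R|=0.57203 <1
  x=-0.746: |R|=0.56704 <1
  x=-2.376: |R|=1.79952 >1
  x=-2.283: |R|=1.64880 >1
  x=-1.826: |R|=1.04953 >1
So |R|<1 on (-1.7778, 0).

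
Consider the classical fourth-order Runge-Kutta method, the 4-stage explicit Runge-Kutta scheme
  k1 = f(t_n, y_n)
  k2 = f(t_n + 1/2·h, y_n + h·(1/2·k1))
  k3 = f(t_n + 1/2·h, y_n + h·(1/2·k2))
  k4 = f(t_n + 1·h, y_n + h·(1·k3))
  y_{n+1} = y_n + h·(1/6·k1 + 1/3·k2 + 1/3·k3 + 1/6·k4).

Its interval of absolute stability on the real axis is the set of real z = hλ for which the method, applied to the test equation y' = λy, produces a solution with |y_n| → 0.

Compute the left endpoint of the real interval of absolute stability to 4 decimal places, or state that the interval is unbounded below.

left endpoint -2.7853.

With y'=λy (z=hλ):
  order 4, 4-stage ⇒ R(z)=1+z+z^2/2+z^3/6+z^4/24
  (e.g. R(-1.44)=0.27830, |R|=0.27830)

Find x<0 with |R(x)|<1.
x=-1.44: |R|=0.2783
|R(-2.77)|=0.9772 |R(-2.58)|=0.7321 |R(-0.62)|=0.5386
Bisect:
  x_lo=-3.3376 |R|=2.2061  x_hi=-0.2916 |R|=0.7471
  mid=-1.81463 |R|=0.28771 →hi
  mid=-2.57613 |R|=0.72780 →hi
  mid=-2.95688 |R|=1.29106 →lo
  mid=-2.76650 |R|=0.97204 →hi
  mid=-2.86169 |R|=1.12143 →lo
  mid=-2.81410 |R|=1.04430 →lo
  mid=-2.79030 |R|=1.00758 →lo
  mid=-2.77840 |R|=0.98966 →hi
  mid=-2.78435 |R|=0.99858 →hi
  ...
  [-2.78547,-2.78528] ⇒ x*=-2.7853
Interval (-2.7853, 0).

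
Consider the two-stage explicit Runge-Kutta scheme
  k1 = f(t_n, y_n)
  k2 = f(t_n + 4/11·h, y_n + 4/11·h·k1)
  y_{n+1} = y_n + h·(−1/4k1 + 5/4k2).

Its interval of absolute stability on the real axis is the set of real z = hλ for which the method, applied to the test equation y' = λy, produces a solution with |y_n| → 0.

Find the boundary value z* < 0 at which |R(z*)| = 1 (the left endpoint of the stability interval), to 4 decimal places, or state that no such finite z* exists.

On y'=λy, z=hλ:
  k1=λy_n ⇒ h·k1=z·y_n;  k2=λ(1+4/11z)y_n ⇒ h·k2=z(1+4/11z)y_n
  y_{n+1}/y_n = 1 − 1/4z + 5/4z(1+4/11z) = 1 + z + 5/11z²
  ⇒ R(z) = 1 + z + 5/11z².

Boundary: |R(x)|=1, x<0.
x=-0.5: |R|=0.6136
R=1: x+5/11x²=0 ⇒ x=−11/5=-2.2000; min R=1−1/(4·5/11)=0.4500>−1
Confirm numerically:
  x=-2.098: |R|=0.90273 <1
  x=-1.704: |R|=0.61583 <1
  x=-1.413: |R|=0.49453 <1
  x=-1.264: |R|=0.46223 <1
  x=-2.725: |R|=1.65028 >1
  x=-2.684: |R|=1.59048 >1
  x=-2.665: |R|=1.56328 >1
So |R|<1 on (-2.2000, 0).

left endpoint -2.2000.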